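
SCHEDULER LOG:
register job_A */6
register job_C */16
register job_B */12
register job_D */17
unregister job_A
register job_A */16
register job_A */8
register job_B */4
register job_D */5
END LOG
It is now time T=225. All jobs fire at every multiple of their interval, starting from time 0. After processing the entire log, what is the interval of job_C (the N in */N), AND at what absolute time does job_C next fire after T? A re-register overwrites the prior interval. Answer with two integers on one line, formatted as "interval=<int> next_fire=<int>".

Answer: interval=16 next_fire=240

Derivation:
Op 1: register job_A */6 -> active={job_A:*/6}
Op 2: register job_C */16 -> active={job_A:*/6, job_C:*/16}
Op 3: register job_B */12 -> active={job_A:*/6, job_B:*/12, job_C:*/16}
Op 4: register job_D */17 -> active={job_A:*/6, job_B:*/12, job_C:*/16, job_D:*/17}
Op 5: unregister job_A -> active={job_B:*/12, job_C:*/16, job_D:*/17}
Op 6: register job_A */16 -> active={job_A:*/16, job_B:*/12, job_C:*/16, job_D:*/17}
Op 7: register job_A */8 -> active={job_A:*/8, job_B:*/12, job_C:*/16, job_D:*/17}
Op 8: register job_B */4 -> active={job_A:*/8, job_B:*/4, job_C:*/16, job_D:*/17}
Op 9: register job_D */5 -> active={job_A:*/8, job_B:*/4, job_C:*/16, job_D:*/5}
Final interval of job_C = 16
Next fire of job_C after T=225: (225//16+1)*16 = 240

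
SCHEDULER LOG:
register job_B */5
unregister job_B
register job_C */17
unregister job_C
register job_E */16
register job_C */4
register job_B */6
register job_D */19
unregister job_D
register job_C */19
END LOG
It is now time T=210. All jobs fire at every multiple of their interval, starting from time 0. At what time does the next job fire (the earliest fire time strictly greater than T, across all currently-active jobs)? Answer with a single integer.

Answer: 216

Derivation:
Op 1: register job_B */5 -> active={job_B:*/5}
Op 2: unregister job_B -> active={}
Op 3: register job_C */17 -> active={job_C:*/17}
Op 4: unregister job_C -> active={}
Op 5: register job_E */16 -> active={job_E:*/16}
Op 6: register job_C */4 -> active={job_C:*/4, job_E:*/16}
Op 7: register job_B */6 -> active={job_B:*/6, job_C:*/4, job_E:*/16}
Op 8: register job_D */19 -> active={job_B:*/6, job_C:*/4, job_D:*/19, job_E:*/16}
Op 9: unregister job_D -> active={job_B:*/6, job_C:*/4, job_E:*/16}
Op 10: register job_C */19 -> active={job_B:*/6, job_C:*/19, job_E:*/16}
  job_B: interval 6, next fire after T=210 is 216
  job_C: interval 19, next fire after T=210 is 228
  job_E: interval 16, next fire after T=210 is 224
Earliest fire time = 216 (job job_B)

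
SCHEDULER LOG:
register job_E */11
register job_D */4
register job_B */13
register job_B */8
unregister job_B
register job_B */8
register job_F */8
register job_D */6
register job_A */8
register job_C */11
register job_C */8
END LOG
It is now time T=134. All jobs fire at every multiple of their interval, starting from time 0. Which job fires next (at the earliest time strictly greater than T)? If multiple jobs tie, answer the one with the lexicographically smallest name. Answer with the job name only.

Answer: job_A

Derivation:
Op 1: register job_E */11 -> active={job_E:*/11}
Op 2: register job_D */4 -> active={job_D:*/4, job_E:*/11}
Op 3: register job_B */13 -> active={job_B:*/13, job_D:*/4, job_E:*/11}
Op 4: register job_B */8 -> active={job_B:*/8, job_D:*/4, job_E:*/11}
Op 5: unregister job_B -> active={job_D:*/4, job_E:*/11}
Op 6: register job_B */8 -> active={job_B:*/8, job_D:*/4, job_E:*/11}
Op 7: register job_F */8 -> active={job_B:*/8, job_D:*/4, job_E:*/11, job_F:*/8}
Op 8: register job_D */6 -> active={job_B:*/8, job_D:*/6, job_E:*/11, job_F:*/8}
Op 9: register job_A */8 -> active={job_A:*/8, job_B:*/8, job_D:*/6, job_E:*/11, job_F:*/8}
Op 10: register job_C */11 -> active={job_A:*/8, job_B:*/8, job_C:*/11, job_D:*/6, job_E:*/11, job_F:*/8}
Op 11: register job_C */8 -> active={job_A:*/8, job_B:*/8, job_C:*/8, job_D:*/6, job_E:*/11, job_F:*/8}
  job_A: interval 8, next fire after T=134 is 136
  job_B: interval 8, next fire after T=134 is 136
  job_C: interval 8, next fire after T=134 is 136
  job_D: interval 6, next fire after T=134 is 138
  job_E: interval 11, next fire after T=134 is 143
  job_F: interval 8, next fire after T=134 is 136
Earliest = 136, winner (lex tiebreak) = job_A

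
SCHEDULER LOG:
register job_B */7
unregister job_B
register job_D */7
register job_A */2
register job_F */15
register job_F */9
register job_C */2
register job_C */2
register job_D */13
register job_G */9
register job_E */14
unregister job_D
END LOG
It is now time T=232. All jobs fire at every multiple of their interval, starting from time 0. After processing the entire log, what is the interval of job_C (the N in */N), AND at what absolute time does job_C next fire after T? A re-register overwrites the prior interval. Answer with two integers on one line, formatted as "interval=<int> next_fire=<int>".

Answer: interval=2 next_fire=234

Derivation:
Op 1: register job_B */7 -> active={job_B:*/7}
Op 2: unregister job_B -> active={}
Op 3: register job_D */7 -> active={job_D:*/7}
Op 4: register job_A */2 -> active={job_A:*/2, job_D:*/7}
Op 5: register job_F */15 -> active={job_A:*/2, job_D:*/7, job_F:*/15}
Op 6: register job_F */9 -> active={job_A:*/2, job_D:*/7, job_F:*/9}
Op 7: register job_C */2 -> active={job_A:*/2, job_C:*/2, job_D:*/7, job_F:*/9}
Op 8: register job_C */2 -> active={job_A:*/2, job_C:*/2, job_D:*/7, job_F:*/9}
Op 9: register job_D */13 -> active={job_A:*/2, job_C:*/2, job_D:*/13, job_F:*/9}
Op 10: register job_G */9 -> active={job_A:*/2, job_C:*/2, job_D:*/13, job_F:*/9, job_G:*/9}
Op 11: register job_E */14 -> active={job_A:*/2, job_C:*/2, job_D:*/13, job_E:*/14, job_F:*/9, job_G:*/9}
Op 12: unregister job_D -> active={job_A:*/2, job_C:*/2, job_E:*/14, job_F:*/9, job_G:*/9}
Final interval of job_C = 2
Next fire of job_C after T=232: (232//2+1)*2 = 234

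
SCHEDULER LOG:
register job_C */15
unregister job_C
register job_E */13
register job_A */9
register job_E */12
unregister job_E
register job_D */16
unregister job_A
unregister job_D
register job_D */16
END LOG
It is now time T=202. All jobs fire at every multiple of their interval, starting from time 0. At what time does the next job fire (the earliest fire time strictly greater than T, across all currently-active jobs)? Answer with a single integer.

Answer: 208

Derivation:
Op 1: register job_C */15 -> active={job_C:*/15}
Op 2: unregister job_C -> active={}
Op 3: register job_E */13 -> active={job_E:*/13}
Op 4: register job_A */9 -> active={job_A:*/9, job_E:*/13}
Op 5: register job_E */12 -> active={job_A:*/9, job_E:*/12}
Op 6: unregister job_E -> active={job_A:*/9}
Op 7: register job_D */16 -> active={job_A:*/9, job_D:*/16}
Op 8: unregister job_A -> active={job_D:*/16}
Op 9: unregister job_D -> active={}
Op 10: register job_D */16 -> active={job_D:*/16}
  job_D: interval 16, next fire after T=202 is 208
Earliest fire time = 208 (job job_D)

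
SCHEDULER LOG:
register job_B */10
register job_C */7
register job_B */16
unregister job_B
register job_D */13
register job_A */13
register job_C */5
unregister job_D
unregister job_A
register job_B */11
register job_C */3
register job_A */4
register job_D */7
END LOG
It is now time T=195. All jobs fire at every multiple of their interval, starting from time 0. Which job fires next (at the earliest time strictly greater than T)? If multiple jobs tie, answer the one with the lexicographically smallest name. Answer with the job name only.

Answer: job_A

Derivation:
Op 1: register job_B */10 -> active={job_B:*/10}
Op 2: register job_C */7 -> active={job_B:*/10, job_C:*/7}
Op 3: register job_B */16 -> active={job_B:*/16, job_C:*/7}
Op 4: unregister job_B -> active={job_C:*/7}
Op 5: register job_D */13 -> active={job_C:*/7, job_D:*/13}
Op 6: register job_A */13 -> active={job_A:*/13, job_C:*/7, job_D:*/13}
Op 7: register job_C */5 -> active={job_A:*/13, job_C:*/5, job_D:*/13}
Op 8: unregister job_D -> active={job_A:*/13, job_C:*/5}
Op 9: unregister job_A -> active={job_C:*/5}
Op 10: register job_B */11 -> active={job_B:*/11, job_C:*/5}
Op 11: register job_C */3 -> active={job_B:*/11, job_C:*/3}
Op 12: register job_A */4 -> active={job_A:*/4, job_B:*/11, job_C:*/3}
Op 13: register job_D */7 -> active={job_A:*/4, job_B:*/11, job_C:*/3, job_D:*/7}
  job_A: interval 4, next fire after T=195 is 196
  job_B: interval 11, next fire after T=195 is 198
  job_C: interval 3, next fire after T=195 is 198
  job_D: interval 7, next fire after T=195 is 196
Earliest = 196, winner (lex tiebreak) = job_A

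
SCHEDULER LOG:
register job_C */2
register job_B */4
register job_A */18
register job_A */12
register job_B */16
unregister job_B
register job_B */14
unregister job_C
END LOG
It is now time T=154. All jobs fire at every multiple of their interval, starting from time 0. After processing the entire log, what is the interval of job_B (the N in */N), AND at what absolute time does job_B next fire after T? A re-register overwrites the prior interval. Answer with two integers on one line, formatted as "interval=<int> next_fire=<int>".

Op 1: register job_C */2 -> active={job_C:*/2}
Op 2: register job_B */4 -> active={job_B:*/4, job_C:*/2}
Op 3: register job_A */18 -> active={job_A:*/18, job_B:*/4, job_C:*/2}
Op 4: register job_A */12 -> active={job_A:*/12, job_B:*/4, job_C:*/2}
Op 5: register job_B */16 -> active={job_A:*/12, job_B:*/16, job_C:*/2}
Op 6: unregister job_B -> active={job_A:*/12, job_C:*/2}
Op 7: register job_B */14 -> active={job_A:*/12, job_B:*/14, job_C:*/2}
Op 8: unregister job_C -> active={job_A:*/12, job_B:*/14}
Final interval of job_B = 14
Next fire of job_B after T=154: (154//14+1)*14 = 168

Answer: interval=14 next_fire=168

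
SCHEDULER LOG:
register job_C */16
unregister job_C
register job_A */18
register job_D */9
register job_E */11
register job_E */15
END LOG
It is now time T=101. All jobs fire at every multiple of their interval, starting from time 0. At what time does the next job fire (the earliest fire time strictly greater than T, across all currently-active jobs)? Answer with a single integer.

Answer: 105

Derivation:
Op 1: register job_C */16 -> active={job_C:*/16}
Op 2: unregister job_C -> active={}
Op 3: register job_A */18 -> active={job_A:*/18}
Op 4: register job_D */9 -> active={job_A:*/18, job_D:*/9}
Op 5: register job_E */11 -> active={job_A:*/18, job_D:*/9, job_E:*/11}
Op 6: register job_E */15 -> active={job_A:*/18, job_D:*/9, job_E:*/15}
  job_A: interval 18, next fire after T=101 is 108
  job_D: interval 9, next fire after T=101 is 108
  job_E: interval 15, next fire after T=101 is 105
Earliest fire time = 105 (job job_E)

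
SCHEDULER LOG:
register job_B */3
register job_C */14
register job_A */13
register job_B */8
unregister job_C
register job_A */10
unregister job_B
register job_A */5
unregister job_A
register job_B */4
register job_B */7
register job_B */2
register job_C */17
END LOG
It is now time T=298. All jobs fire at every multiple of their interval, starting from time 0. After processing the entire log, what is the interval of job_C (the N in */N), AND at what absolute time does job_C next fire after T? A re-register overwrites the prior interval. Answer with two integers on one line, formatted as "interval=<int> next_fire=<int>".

Answer: interval=17 next_fire=306

Derivation:
Op 1: register job_B */3 -> active={job_B:*/3}
Op 2: register job_C */14 -> active={job_B:*/3, job_C:*/14}
Op 3: register job_A */13 -> active={job_A:*/13, job_B:*/3, job_C:*/14}
Op 4: register job_B */8 -> active={job_A:*/13, job_B:*/8, job_C:*/14}
Op 5: unregister job_C -> active={job_A:*/13, job_B:*/8}
Op 6: register job_A */10 -> active={job_A:*/10, job_B:*/8}
Op 7: unregister job_B -> active={job_A:*/10}
Op 8: register job_A */5 -> active={job_A:*/5}
Op 9: unregister job_A -> active={}
Op 10: register job_B */4 -> active={job_B:*/4}
Op 11: register job_B */7 -> active={job_B:*/7}
Op 12: register job_B */2 -> active={job_B:*/2}
Op 13: register job_C */17 -> active={job_B:*/2, job_C:*/17}
Final interval of job_C = 17
Next fire of job_C after T=298: (298//17+1)*17 = 306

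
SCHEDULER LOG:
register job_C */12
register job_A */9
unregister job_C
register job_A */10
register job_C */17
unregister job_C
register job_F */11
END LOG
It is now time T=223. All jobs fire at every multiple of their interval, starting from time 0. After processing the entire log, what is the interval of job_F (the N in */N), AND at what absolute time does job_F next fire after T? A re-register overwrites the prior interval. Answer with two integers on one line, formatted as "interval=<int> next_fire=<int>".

Op 1: register job_C */12 -> active={job_C:*/12}
Op 2: register job_A */9 -> active={job_A:*/9, job_C:*/12}
Op 3: unregister job_C -> active={job_A:*/9}
Op 4: register job_A */10 -> active={job_A:*/10}
Op 5: register job_C */17 -> active={job_A:*/10, job_C:*/17}
Op 6: unregister job_C -> active={job_A:*/10}
Op 7: register job_F */11 -> active={job_A:*/10, job_F:*/11}
Final interval of job_F = 11
Next fire of job_F after T=223: (223//11+1)*11 = 231

Answer: interval=11 next_fire=231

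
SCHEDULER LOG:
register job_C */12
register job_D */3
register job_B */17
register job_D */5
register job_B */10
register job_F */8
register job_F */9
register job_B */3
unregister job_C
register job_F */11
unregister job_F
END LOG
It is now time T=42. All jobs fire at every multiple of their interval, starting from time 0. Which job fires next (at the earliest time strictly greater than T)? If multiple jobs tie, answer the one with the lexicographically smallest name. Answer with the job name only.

Answer: job_B

Derivation:
Op 1: register job_C */12 -> active={job_C:*/12}
Op 2: register job_D */3 -> active={job_C:*/12, job_D:*/3}
Op 3: register job_B */17 -> active={job_B:*/17, job_C:*/12, job_D:*/3}
Op 4: register job_D */5 -> active={job_B:*/17, job_C:*/12, job_D:*/5}
Op 5: register job_B */10 -> active={job_B:*/10, job_C:*/12, job_D:*/5}
Op 6: register job_F */8 -> active={job_B:*/10, job_C:*/12, job_D:*/5, job_F:*/8}
Op 7: register job_F */9 -> active={job_B:*/10, job_C:*/12, job_D:*/5, job_F:*/9}
Op 8: register job_B */3 -> active={job_B:*/3, job_C:*/12, job_D:*/5, job_F:*/9}
Op 9: unregister job_C -> active={job_B:*/3, job_D:*/5, job_F:*/9}
Op 10: register job_F */11 -> active={job_B:*/3, job_D:*/5, job_F:*/11}
Op 11: unregister job_F -> active={job_B:*/3, job_D:*/5}
  job_B: interval 3, next fire after T=42 is 45
  job_D: interval 5, next fire after T=42 is 45
Earliest = 45, winner (lex tiebreak) = job_B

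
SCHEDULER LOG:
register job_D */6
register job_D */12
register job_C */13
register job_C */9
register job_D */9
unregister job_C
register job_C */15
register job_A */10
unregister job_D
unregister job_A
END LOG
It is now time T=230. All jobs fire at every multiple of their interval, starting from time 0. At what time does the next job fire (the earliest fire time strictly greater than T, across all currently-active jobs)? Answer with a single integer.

Answer: 240

Derivation:
Op 1: register job_D */6 -> active={job_D:*/6}
Op 2: register job_D */12 -> active={job_D:*/12}
Op 3: register job_C */13 -> active={job_C:*/13, job_D:*/12}
Op 4: register job_C */9 -> active={job_C:*/9, job_D:*/12}
Op 5: register job_D */9 -> active={job_C:*/9, job_D:*/9}
Op 6: unregister job_C -> active={job_D:*/9}
Op 7: register job_C */15 -> active={job_C:*/15, job_D:*/9}
Op 8: register job_A */10 -> active={job_A:*/10, job_C:*/15, job_D:*/9}
Op 9: unregister job_D -> active={job_A:*/10, job_C:*/15}
Op 10: unregister job_A -> active={job_C:*/15}
  job_C: interval 15, next fire after T=230 is 240
Earliest fire time = 240 (job job_C)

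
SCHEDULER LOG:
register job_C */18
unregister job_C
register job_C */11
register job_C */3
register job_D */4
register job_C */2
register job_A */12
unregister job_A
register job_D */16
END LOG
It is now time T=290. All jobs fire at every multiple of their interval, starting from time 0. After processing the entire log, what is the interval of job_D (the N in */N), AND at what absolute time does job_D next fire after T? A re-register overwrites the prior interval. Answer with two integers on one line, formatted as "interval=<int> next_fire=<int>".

Answer: interval=16 next_fire=304

Derivation:
Op 1: register job_C */18 -> active={job_C:*/18}
Op 2: unregister job_C -> active={}
Op 3: register job_C */11 -> active={job_C:*/11}
Op 4: register job_C */3 -> active={job_C:*/3}
Op 5: register job_D */4 -> active={job_C:*/3, job_D:*/4}
Op 6: register job_C */2 -> active={job_C:*/2, job_D:*/4}
Op 7: register job_A */12 -> active={job_A:*/12, job_C:*/2, job_D:*/4}
Op 8: unregister job_A -> active={job_C:*/2, job_D:*/4}
Op 9: register job_D */16 -> active={job_C:*/2, job_D:*/16}
Final interval of job_D = 16
Next fire of job_D after T=290: (290//16+1)*16 = 304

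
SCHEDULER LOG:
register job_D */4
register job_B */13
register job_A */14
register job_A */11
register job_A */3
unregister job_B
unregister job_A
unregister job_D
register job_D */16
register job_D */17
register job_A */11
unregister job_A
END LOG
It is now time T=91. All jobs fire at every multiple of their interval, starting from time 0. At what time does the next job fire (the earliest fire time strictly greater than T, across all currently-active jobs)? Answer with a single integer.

Answer: 102

Derivation:
Op 1: register job_D */4 -> active={job_D:*/4}
Op 2: register job_B */13 -> active={job_B:*/13, job_D:*/4}
Op 3: register job_A */14 -> active={job_A:*/14, job_B:*/13, job_D:*/4}
Op 4: register job_A */11 -> active={job_A:*/11, job_B:*/13, job_D:*/4}
Op 5: register job_A */3 -> active={job_A:*/3, job_B:*/13, job_D:*/4}
Op 6: unregister job_B -> active={job_A:*/3, job_D:*/4}
Op 7: unregister job_A -> active={job_D:*/4}
Op 8: unregister job_D -> active={}
Op 9: register job_D */16 -> active={job_D:*/16}
Op 10: register job_D */17 -> active={job_D:*/17}
Op 11: register job_A */11 -> active={job_A:*/11, job_D:*/17}
Op 12: unregister job_A -> active={job_D:*/17}
  job_D: interval 17, next fire after T=91 is 102
Earliest fire time = 102 (job job_D)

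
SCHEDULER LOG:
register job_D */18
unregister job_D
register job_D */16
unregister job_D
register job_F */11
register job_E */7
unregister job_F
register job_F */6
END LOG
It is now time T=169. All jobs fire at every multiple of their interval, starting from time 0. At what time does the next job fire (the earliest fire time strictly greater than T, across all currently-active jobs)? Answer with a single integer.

Answer: 174

Derivation:
Op 1: register job_D */18 -> active={job_D:*/18}
Op 2: unregister job_D -> active={}
Op 3: register job_D */16 -> active={job_D:*/16}
Op 4: unregister job_D -> active={}
Op 5: register job_F */11 -> active={job_F:*/11}
Op 6: register job_E */7 -> active={job_E:*/7, job_F:*/11}
Op 7: unregister job_F -> active={job_E:*/7}
Op 8: register job_F */6 -> active={job_E:*/7, job_F:*/6}
  job_E: interval 7, next fire after T=169 is 175
  job_F: interval 6, next fire after T=169 is 174
Earliest fire time = 174 (job job_F)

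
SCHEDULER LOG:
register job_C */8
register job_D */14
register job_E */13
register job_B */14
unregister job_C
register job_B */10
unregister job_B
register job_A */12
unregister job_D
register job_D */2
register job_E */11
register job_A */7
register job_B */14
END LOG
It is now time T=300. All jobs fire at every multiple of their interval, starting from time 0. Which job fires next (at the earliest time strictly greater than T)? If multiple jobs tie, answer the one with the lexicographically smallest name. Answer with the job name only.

Op 1: register job_C */8 -> active={job_C:*/8}
Op 2: register job_D */14 -> active={job_C:*/8, job_D:*/14}
Op 3: register job_E */13 -> active={job_C:*/8, job_D:*/14, job_E:*/13}
Op 4: register job_B */14 -> active={job_B:*/14, job_C:*/8, job_D:*/14, job_E:*/13}
Op 5: unregister job_C -> active={job_B:*/14, job_D:*/14, job_E:*/13}
Op 6: register job_B */10 -> active={job_B:*/10, job_D:*/14, job_E:*/13}
Op 7: unregister job_B -> active={job_D:*/14, job_E:*/13}
Op 8: register job_A */12 -> active={job_A:*/12, job_D:*/14, job_E:*/13}
Op 9: unregister job_D -> active={job_A:*/12, job_E:*/13}
Op 10: register job_D */2 -> active={job_A:*/12, job_D:*/2, job_E:*/13}
Op 11: register job_E */11 -> active={job_A:*/12, job_D:*/2, job_E:*/11}
Op 12: register job_A */7 -> active={job_A:*/7, job_D:*/2, job_E:*/11}
Op 13: register job_B */14 -> active={job_A:*/7, job_B:*/14, job_D:*/2, job_E:*/11}
  job_A: interval 7, next fire after T=300 is 301
  job_B: interval 14, next fire after T=300 is 308
  job_D: interval 2, next fire after T=300 is 302
  job_E: interval 11, next fire after T=300 is 308
Earliest = 301, winner (lex tiebreak) = job_A

Answer: job_A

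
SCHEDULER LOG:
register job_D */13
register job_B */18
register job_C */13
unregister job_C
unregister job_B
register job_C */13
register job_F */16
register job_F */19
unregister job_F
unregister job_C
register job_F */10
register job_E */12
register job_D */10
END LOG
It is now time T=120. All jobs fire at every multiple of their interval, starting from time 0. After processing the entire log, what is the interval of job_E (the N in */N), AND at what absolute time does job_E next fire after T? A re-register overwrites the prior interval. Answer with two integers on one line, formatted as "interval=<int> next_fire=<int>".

Answer: interval=12 next_fire=132

Derivation:
Op 1: register job_D */13 -> active={job_D:*/13}
Op 2: register job_B */18 -> active={job_B:*/18, job_D:*/13}
Op 3: register job_C */13 -> active={job_B:*/18, job_C:*/13, job_D:*/13}
Op 4: unregister job_C -> active={job_B:*/18, job_D:*/13}
Op 5: unregister job_B -> active={job_D:*/13}
Op 6: register job_C */13 -> active={job_C:*/13, job_D:*/13}
Op 7: register job_F */16 -> active={job_C:*/13, job_D:*/13, job_F:*/16}
Op 8: register job_F */19 -> active={job_C:*/13, job_D:*/13, job_F:*/19}
Op 9: unregister job_F -> active={job_C:*/13, job_D:*/13}
Op 10: unregister job_C -> active={job_D:*/13}
Op 11: register job_F */10 -> active={job_D:*/13, job_F:*/10}
Op 12: register job_E */12 -> active={job_D:*/13, job_E:*/12, job_F:*/10}
Op 13: register job_D */10 -> active={job_D:*/10, job_E:*/12, job_F:*/10}
Final interval of job_E = 12
Next fire of job_E after T=120: (120//12+1)*12 = 132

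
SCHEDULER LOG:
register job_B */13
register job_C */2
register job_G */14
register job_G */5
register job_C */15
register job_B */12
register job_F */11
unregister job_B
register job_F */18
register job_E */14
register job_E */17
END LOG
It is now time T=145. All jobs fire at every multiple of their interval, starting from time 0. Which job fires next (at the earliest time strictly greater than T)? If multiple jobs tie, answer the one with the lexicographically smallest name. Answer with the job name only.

Answer: job_C

Derivation:
Op 1: register job_B */13 -> active={job_B:*/13}
Op 2: register job_C */2 -> active={job_B:*/13, job_C:*/2}
Op 3: register job_G */14 -> active={job_B:*/13, job_C:*/2, job_G:*/14}
Op 4: register job_G */5 -> active={job_B:*/13, job_C:*/2, job_G:*/5}
Op 5: register job_C */15 -> active={job_B:*/13, job_C:*/15, job_G:*/5}
Op 6: register job_B */12 -> active={job_B:*/12, job_C:*/15, job_G:*/5}
Op 7: register job_F */11 -> active={job_B:*/12, job_C:*/15, job_F:*/11, job_G:*/5}
Op 8: unregister job_B -> active={job_C:*/15, job_F:*/11, job_G:*/5}
Op 9: register job_F */18 -> active={job_C:*/15, job_F:*/18, job_G:*/5}
Op 10: register job_E */14 -> active={job_C:*/15, job_E:*/14, job_F:*/18, job_G:*/5}
Op 11: register job_E */17 -> active={job_C:*/15, job_E:*/17, job_F:*/18, job_G:*/5}
  job_C: interval 15, next fire after T=145 is 150
  job_E: interval 17, next fire after T=145 is 153
  job_F: interval 18, next fire after T=145 is 162
  job_G: interval 5, next fire after T=145 is 150
Earliest = 150, winner (lex tiebreak) = job_C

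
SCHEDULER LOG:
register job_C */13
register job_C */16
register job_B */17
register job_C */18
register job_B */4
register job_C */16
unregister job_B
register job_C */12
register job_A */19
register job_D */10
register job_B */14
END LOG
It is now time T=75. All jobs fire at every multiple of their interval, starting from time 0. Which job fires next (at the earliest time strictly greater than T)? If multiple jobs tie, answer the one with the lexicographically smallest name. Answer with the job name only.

Answer: job_A

Derivation:
Op 1: register job_C */13 -> active={job_C:*/13}
Op 2: register job_C */16 -> active={job_C:*/16}
Op 3: register job_B */17 -> active={job_B:*/17, job_C:*/16}
Op 4: register job_C */18 -> active={job_B:*/17, job_C:*/18}
Op 5: register job_B */4 -> active={job_B:*/4, job_C:*/18}
Op 6: register job_C */16 -> active={job_B:*/4, job_C:*/16}
Op 7: unregister job_B -> active={job_C:*/16}
Op 8: register job_C */12 -> active={job_C:*/12}
Op 9: register job_A */19 -> active={job_A:*/19, job_C:*/12}
Op 10: register job_D */10 -> active={job_A:*/19, job_C:*/12, job_D:*/10}
Op 11: register job_B */14 -> active={job_A:*/19, job_B:*/14, job_C:*/12, job_D:*/10}
  job_A: interval 19, next fire after T=75 is 76
  job_B: interval 14, next fire after T=75 is 84
  job_C: interval 12, next fire after T=75 is 84
  job_D: interval 10, next fire after T=75 is 80
Earliest = 76, winner (lex tiebreak) = job_A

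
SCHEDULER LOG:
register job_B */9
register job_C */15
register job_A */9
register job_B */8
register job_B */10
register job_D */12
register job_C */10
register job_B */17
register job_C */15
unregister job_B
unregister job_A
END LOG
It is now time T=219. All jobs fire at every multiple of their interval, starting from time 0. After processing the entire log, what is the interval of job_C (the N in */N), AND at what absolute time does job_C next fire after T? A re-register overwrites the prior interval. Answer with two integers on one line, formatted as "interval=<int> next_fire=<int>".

Op 1: register job_B */9 -> active={job_B:*/9}
Op 2: register job_C */15 -> active={job_B:*/9, job_C:*/15}
Op 3: register job_A */9 -> active={job_A:*/9, job_B:*/9, job_C:*/15}
Op 4: register job_B */8 -> active={job_A:*/9, job_B:*/8, job_C:*/15}
Op 5: register job_B */10 -> active={job_A:*/9, job_B:*/10, job_C:*/15}
Op 6: register job_D */12 -> active={job_A:*/9, job_B:*/10, job_C:*/15, job_D:*/12}
Op 7: register job_C */10 -> active={job_A:*/9, job_B:*/10, job_C:*/10, job_D:*/12}
Op 8: register job_B */17 -> active={job_A:*/9, job_B:*/17, job_C:*/10, job_D:*/12}
Op 9: register job_C */15 -> active={job_A:*/9, job_B:*/17, job_C:*/15, job_D:*/12}
Op 10: unregister job_B -> active={job_A:*/9, job_C:*/15, job_D:*/12}
Op 11: unregister job_A -> active={job_C:*/15, job_D:*/12}
Final interval of job_C = 15
Next fire of job_C after T=219: (219//15+1)*15 = 225

Answer: interval=15 next_fire=225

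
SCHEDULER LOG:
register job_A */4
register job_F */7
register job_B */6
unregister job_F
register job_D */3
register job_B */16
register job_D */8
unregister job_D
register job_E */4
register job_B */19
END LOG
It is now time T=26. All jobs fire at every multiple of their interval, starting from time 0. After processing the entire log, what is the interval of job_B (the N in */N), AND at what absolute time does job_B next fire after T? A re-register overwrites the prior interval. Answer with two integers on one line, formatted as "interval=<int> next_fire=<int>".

Answer: interval=19 next_fire=38

Derivation:
Op 1: register job_A */4 -> active={job_A:*/4}
Op 2: register job_F */7 -> active={job_A:*/4, job_F:*/7}
Op 3: register job_B */6 -> active={job_A:*/4, job_B:*/6, job_F:*/7}
Op 4: unregister job_F -> active={job_A:*/4, job_B:*/6}
Op 5: register job_D */3 -> active={job_A:*/4, job_B:*/6, job_D:*/3}
Op 6: register job_B */16 -> active={job_A:*/4, job_B:*/16, job_D:*/3}
Op 7: register job_D */8 -> active={job_A:*/4, job_B:*/16, job_D:*/8}
Op 8: unregister job_D -> active={job_A:*/4, job_B:*/16}
Op 9: register job_E */4 -> active={job_A:*/4, job_B:*/16, job_E:*/4}
Op 10: register job_B */19 -> active={job_A:*/4, job_B:*/19, job_E:*/4}
Final interval of job_B = 19
Next fire of job_B after T=26: (26//19+1)*19 = 38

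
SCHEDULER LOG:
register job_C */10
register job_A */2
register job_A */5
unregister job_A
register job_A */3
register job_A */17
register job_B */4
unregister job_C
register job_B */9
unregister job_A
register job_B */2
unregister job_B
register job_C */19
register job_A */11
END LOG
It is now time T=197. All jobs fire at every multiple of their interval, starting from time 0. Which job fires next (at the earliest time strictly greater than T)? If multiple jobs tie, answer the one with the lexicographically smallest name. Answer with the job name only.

Answer: job_A

Derivation:
Op 1: register job_C */10 -> active={job_C:*/10}
Op 2: register job_A */2 -> active={job_A:*/2, job_C:*/10}
Op 3: register job_A */5 -> active={job_A:*/5, job_C:*/10}
Op 4: unregister job_A -> active={job_C:*/10}
Op 5: register job_A */3 -> active={job_A:*/3, job_C:*/10}
Op 6: register job_A */17 -> active={job_A:*/17, job_C:*/10}
Op 7: register job_B */4 -> active={job_A:*/17, job_B:*/4, job_C:*/10}
Op 8: unregister job_C -> active={job_A:*/17, job_B:*/4}
Op 9: register job_B */9 -> active={job_A:*/17, job_B:*/9}
Op 10: unregister job_A -> active={job_B:*/9}
Op 11: register job_B */2 -> active={job_B:*/2}
Op 12: unregister job_B -> active={}
Op 13: register job_C */19 -> active={job_C:*/19}
Op 14: register job_A */11 -> active={job_A:*/11, job_C:*/19}
  job_A: interval 11, next fire after T=197 is 198
  job_C: interval 19, next fire after T=197 is 209
Earliest = 198, winner (lex tiebreak) = job_A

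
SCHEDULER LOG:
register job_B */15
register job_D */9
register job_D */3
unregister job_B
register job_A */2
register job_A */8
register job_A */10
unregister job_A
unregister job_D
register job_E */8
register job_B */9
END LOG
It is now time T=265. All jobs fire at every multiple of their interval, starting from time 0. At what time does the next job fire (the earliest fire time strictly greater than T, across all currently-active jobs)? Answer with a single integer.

Answer: 270

Derivation:
Op 1: register job_B */15 -> active={job_B:*/15}
Op 2: register job_D */9 -> active={job_B:*/15, job_D:*/9}
Op 3: register job_D */3 -> active={job_B:*/15, job_D:*/3}
Op 4: unregister job_B -> active={job_D:*/3}
Op 5: register job_A */2 -> active={job_A:*/2, job_D:*/3}
Op 6: register job_A */8 -> active={job_A:*/8, job_D:*/3}
Op 7: register job_A */10 -> active={job_A:*/10, job_D:*/3}
Op 8: unregister job_A -> active={job_D:*/3}
Op 9: unregister job_D -> active={}
Op 10: register job_E */8 -> active={job_E:*/8}
Op 11: register job_B */9 -> active={job_B:*/9, job_E:*/8}
  job_B: interval 9, next fire after T=265 is 270
  job_E: interval 8, next fire after T=265 is 272
Earliest fire time = 270 (job job_B)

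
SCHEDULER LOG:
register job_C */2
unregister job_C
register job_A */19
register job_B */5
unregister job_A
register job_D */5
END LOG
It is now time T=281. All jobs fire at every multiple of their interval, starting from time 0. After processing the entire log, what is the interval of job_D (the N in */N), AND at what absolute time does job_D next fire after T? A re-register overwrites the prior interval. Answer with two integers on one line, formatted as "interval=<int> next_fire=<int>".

Answer: interval=5 next_fire=285

Derivation:
Op 1: register job_C */2 -> active={job_C:*/2}
Op 2: unregister job_C -> active={}
Op 3: register job_A */19 -> active={job_A:*/19}
Op 4: register job_B */5 -> active={job_A:*/19, job_B:*/5}
Op 5: unregister job_A -> active={job_B:*/5}
Op 6: register job_D */5 -> active={job_B:*/5, job_D:*/5}
Final interval of job_D = 5
Next fire of job_D after T=281: (281//5+1)*5 = 285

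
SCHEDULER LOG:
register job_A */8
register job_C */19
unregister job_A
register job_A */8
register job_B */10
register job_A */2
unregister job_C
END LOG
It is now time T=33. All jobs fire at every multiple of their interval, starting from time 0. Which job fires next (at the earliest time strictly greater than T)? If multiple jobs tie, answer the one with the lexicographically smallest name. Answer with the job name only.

Op 1: register job_A */8 -> active={job_A:*/8}
Op 2: register job_C */19 -> active={job_A:*/8, job_C:*/19}
Op 3: unregister job_A -> active={job_C:*/19}
Op 4: register job_A */8 -> active={job_A:*/8, job_C:*/19}
Op 5: register job_B */10 -> active={job_A:*/8, job_B:*/10, job_C:*/19}
Op 6: register job_A */2 -> active={job_A:*/2, job_B:*/10, job_C:*/19}
Op 7: unregister job_C -> active={job_A:*/2, job_B:*/10}
  job_A: interval 2, next fire after T=33 is 34
  job_B: interval 10, next fire after T=33 is 40
Earliest = 34, winner (lex tiebreak) = job_A

Answer: job_A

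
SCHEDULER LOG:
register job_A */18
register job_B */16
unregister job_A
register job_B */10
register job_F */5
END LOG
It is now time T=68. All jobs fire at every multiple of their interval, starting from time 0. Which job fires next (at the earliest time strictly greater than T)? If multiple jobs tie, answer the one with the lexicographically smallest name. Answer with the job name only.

Answer: job_B

Derivation:
Op 1: register job_A */18 -> active={job_A:*/18}
Op 2: register job_B */16 -> active={job_A:*/18, job_B:*/16}
Op 3: unregister job_A -> active={job_B:*/16}
Op 4: register job_B */10 -> active={job_B:*/10}
Op 5: register job_F */5 -> active={job_B:*/10, job_F:*/5}
  job_B: interval 10, next fire after T=68 is 70
  job_F: interval 5, next fire after T=68 is 70
Earliest = 70, winner (lex tiebreak) = job_B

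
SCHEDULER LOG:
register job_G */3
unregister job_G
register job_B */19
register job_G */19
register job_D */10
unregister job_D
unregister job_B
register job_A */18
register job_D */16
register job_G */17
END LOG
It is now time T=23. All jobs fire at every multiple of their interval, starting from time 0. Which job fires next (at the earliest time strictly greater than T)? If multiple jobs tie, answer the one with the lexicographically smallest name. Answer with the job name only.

Op 1: register job_G */3 -> active={job_G:*/3}
Op 2: unregister job_G -> active={}
Op 3: register job_B */19 -> active={job_B:*/19}
Op 4: register job_G */19 -> active={job_B:*/19, job_G:*/19}
Op 5: register job_D */10 -> active={job_B:*/19, job_D:*/10, job_G:*/19}
Op 6: unregister job_D -> active={job_B:*/19, job_G:*/19}
Op 7: unregister job_B -> active={job_G:*/19}
Op 8: register job_A */18 -> active={job_A:*/18, job_G:*/19}
Op 9: register job_D */16 -> active={job_A:*/18, job_D:*/16, job_G:*/19}
Op 10: register job_G */17 -> active={job_A:*/18, job_D:*/16, job_G:*/17}
  job_A: interval 18, next fire after T=23 is 36
  job_D: interval 16, next fire after T=23 is 32
  job_G: interval 17, next fire after T=23 is 34
Earliest = 32, winner (lex tiebreak) = job_D

Answer: job_D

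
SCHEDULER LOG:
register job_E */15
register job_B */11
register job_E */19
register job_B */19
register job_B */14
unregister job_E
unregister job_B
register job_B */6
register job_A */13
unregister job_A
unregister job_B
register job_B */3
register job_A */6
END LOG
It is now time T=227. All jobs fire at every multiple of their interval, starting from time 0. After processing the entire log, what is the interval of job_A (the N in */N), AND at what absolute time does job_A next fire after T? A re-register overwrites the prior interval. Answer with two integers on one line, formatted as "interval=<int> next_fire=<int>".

Op 1: register job_E */15 -> active={job_E:*/15}
Op 2: register job_B */11 -> active={job_B:*/11, job_E:*/15}
Op 3: register job_E */19 -> active={job_B:*/11, job_E:*/19}
Op 4: register job_B */19 -> active={job_B:*/19, job_E:*/19}
Op 5: register job_B */14 -> active={job_B:*/14, job_E:*/19}
Op 6: unregister job_E -> active={job_B:*/14}
Op 7: unregister job_B -> active={}
Op 8: register job_B */6 -> active={job_B:*/6}
Op 9: register job_A */13 -> active={job_A:*/13, job_B:*/6}
Op 10: unregister job_A -> active={job_B:*/6}
Op 11: unregister job_B -> active={}
Op 12: register job_B */3 -> active={job_B:*/3}
Op 13: register job_A */6 -> active={job_A:*/6, job_B:*/3}
Final interval of job_A = 6
Next fire of job_A after T=227: (227//6+1)*6 = 228

Answer: interval=6 next_fire=228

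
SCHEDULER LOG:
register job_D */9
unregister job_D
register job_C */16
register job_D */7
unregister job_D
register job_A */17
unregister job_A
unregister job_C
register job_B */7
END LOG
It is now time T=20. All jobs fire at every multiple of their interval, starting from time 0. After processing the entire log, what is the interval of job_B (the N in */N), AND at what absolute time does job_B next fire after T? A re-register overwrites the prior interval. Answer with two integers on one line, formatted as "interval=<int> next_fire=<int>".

Answer: interval=7 next_fire=21

Derivation:
Op 1: register job_D */9 -> active={job_D:*/9}
Op 2: unregister job_D -> active={}
Op 3: register job_C */16 -> active={job_C:*/16}
Op 4: register job_D */7 -> active={job_C:*/16, job_D:*/7}
Op 5: unregister job_D -> active={job_C:*/16}
Op 6: register job_A */17 -> active={job_A:*/17, job_C:*/16}
Op 7: unregister job_A -> active={job_C:*/16}
Op 8: unregister job_C -> active={}
Op 9: register job_B */7 -> active={job_B:*/7}
Final interval of job_B = 7
Next fire of job_B after T=20: (20//7+1)*7 = 21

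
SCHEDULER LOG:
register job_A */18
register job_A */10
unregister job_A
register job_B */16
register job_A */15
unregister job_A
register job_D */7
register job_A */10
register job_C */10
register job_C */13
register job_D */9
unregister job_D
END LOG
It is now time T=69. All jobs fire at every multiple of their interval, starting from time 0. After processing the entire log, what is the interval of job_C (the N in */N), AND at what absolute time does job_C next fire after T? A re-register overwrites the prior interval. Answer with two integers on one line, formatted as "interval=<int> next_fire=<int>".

Answer: interval=13 next_fire=78

Derivation:
Op 1: register job_A */18 -> active={job_A:*/18}
Op 2: register job_A */10 -> active={job_A:*/10}
Op 3: unregister job_A -> active={}
Op 4: register job_B */16 -> active={job_B:*/16}
Op 5: register job_A */15 -> active={job_A:*/15, job_B:*/16}
Op 6: unregister job_A -> active={job_B:*/16}
Op 7: register job_D */7 -> active={job_B:*/16, job_D:*/7}
Op 8: register job_A */10 -> active={job_A:*/10, job_B:*/16, job_D:*/7}
Op 9: register job_C */10 -> active={job_A:*/10, job_B:*/16, job_C:*/10, job_D:*/7}
Op 10: register job_C */13 -> active={job_A:*/10, job_B:*/16, job_C:*/13, job_D:*/7}
Op 11: register job_D */9 -> active={job_A:*/10, job_B:*/16, job_C:*/13, job_D:*/9}
Op 12: unregister job_D -> active={job_A:*/10, job_B:*/16, job_C:*/13}
Final interval of job_C = 13
Next fire of job_C after T=69: (69//13+1)*13 = 78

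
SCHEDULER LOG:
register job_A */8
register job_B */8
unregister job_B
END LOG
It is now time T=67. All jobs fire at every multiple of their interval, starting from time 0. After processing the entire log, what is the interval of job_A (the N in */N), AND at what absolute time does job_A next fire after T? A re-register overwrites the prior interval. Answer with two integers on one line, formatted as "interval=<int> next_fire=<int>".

Answer: interval=8 next_fire=72

Derivation:
Op 1: register job_A */8 -> active={job_A:*/8}
Op 2: register job_B */8 -> active={job_A:*/8, job_B:*/8}
Op 3: unregister job_B -> active={job_A:*/8}
Final interval of job_A = 8
Next fire of job_A after T=67: (67//8+1)*8 = 72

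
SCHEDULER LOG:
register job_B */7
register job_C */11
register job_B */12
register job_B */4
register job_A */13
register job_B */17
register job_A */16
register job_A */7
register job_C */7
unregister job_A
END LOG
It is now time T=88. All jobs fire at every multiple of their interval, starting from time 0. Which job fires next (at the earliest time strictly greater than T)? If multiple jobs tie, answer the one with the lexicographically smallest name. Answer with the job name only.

Answer: job_C

Derivation:
Op 1: register job_B */7 -> active={job_B:*/7}
Op 2: register job_C */11 -> active={job_B:*/7, job_C:*/11}
Op 3: register job_B */12 -> active={job_B:*/12, job_C:*/11}
Op 4: register job_B */4 -> active={job_B:*/4, job_C:*/11}
Op 5: register job_A */13 -> active={job_A:*/13, job_B:*/4, job_C:*/11}
Op 6: register job_B */17 -> active={job_A:*/13, job_B:*/17, job_C:*/11}
Op 7: register job_A */16 -> active={job_A:*/16, job_B:*/17, job_C:*/11}
Op 8: register job_A */7 -> active={job_A:*/7, job_B:*/17, job_C:*/11}
Op 9: register job_C */7 -> active={job_A:*/7, job_B:*/17, job_C:*/7}
Op 10: unregister job_A -> active={job_B:*/17, job_C:*/7}
  job_B: interval 17, next fire after T=88 is 102
  job_C: interval 7, next fire after T=88 is 91
Earliest = 91, winner (lex tiebreak) = job_C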